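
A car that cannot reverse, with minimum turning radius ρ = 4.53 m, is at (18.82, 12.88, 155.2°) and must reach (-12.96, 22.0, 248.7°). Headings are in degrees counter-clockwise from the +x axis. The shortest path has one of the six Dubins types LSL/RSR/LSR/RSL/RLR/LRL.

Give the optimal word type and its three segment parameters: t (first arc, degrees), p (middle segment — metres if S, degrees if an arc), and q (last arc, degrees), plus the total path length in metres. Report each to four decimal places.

LSL: t = 0.4980°, p = 28.1541 m, q = 93.0020°, L = 35.5465 m

Let ψ = atan2(Δy, Δx) = atan2(9.12, -31.78) = 163.9880° be the start→goal bearing.
Normalize: d = |goal − start| / ρ = 33.062710/4.53 = 7.298612, α = (θ_start − ψ) mod 360° = 351.2120° = 6.129807 rad, β = (θ_goal − ψ) mod 360° = 84.7120° = 1.478504 rad.
Common terms: sin α = -0.152778, cos α = 0.988261, sin β = 0.995744, cos β = 0.092161, cos(α−β) = -0.061049, d² = 53.269730. Work in radians in the unit-radius frame; every candidate has L = ρ·(t + p + q).
LSL: p² = 2 + d² − 2cos(α−β) + 2d(sin α − sin β) = 38.626593; p = √p² = 6.215030; φ = atan2(cos β − cos α, d + sin α − sin β) = -0.144687 rad; t = (φ − α) mod 2π = 0.008692 rad, q = (β − φ) mod 2π = 1.623191 rad → L = 4.53·(0.008692 + 6.215030 + 1.623191) = 4.53·7.846912 = 35.546513 m
RSR: p² = 2 + d² − 2cos(α−β) + 2d(sin β − sin α) = 72.157061; p = √p² = 8.494531; φ = atan2(cos α − cos β, d − sin α + sin β) = 0.105688 rad; t = (α − φ) mod 2π = 6.024119 rad, q = (φ − β) mod 2π = 4.910369 rad → L = 4.53·(6.024119 + 8.494531 + 4.910369) = 4.53·19.429019 = 88.013456 m
LSR: p² = d² − 2 + 2cos(α−β) + 2d(sin α + sin β) = 63.452596; p = √p² = 7.965714; φ = atan2(−cos α − cos β, d + sin α + sin β) − atan2(−2, p) = 0.114058 rad; t = (φ − α) mod 2π = 0.267437 rad, q = (φ − β) mod 2π = 4.918739 rad → L = 4.53·(0.267437 + 7.965714 + 4.918739) = 4.53·13.151889 = 59.578058 m
RSL: p² = d² − 2 + 2cos(α−β) − 2d(sin α + sin β) = 38.842670; p = √p² = 6.232389; φ = atan2(cos α + cos β, d − sin α − sin β) − atan2(2, p) = -0.144699 rad; t = (α − φ) mod 2π = 6.274506 rad, q = (β − φ) mod 2π = 1.623203 rad → L = 4.53·(6.274506 + 6.232389 + 1.623203) = 4.53·14.130098 = 64.009342 m
RLR: c = (6 − d² + 2cos(α−β) + 2d(sin α − sin β))/8 = -8.019633, |c| > 1 → infeasible
LRL: c = (6 − d² + 2cos(α−β) − 2d(sin α − sin β))/8 = -3.828324, |c| > 1 → infeasible
Shortest: LSL with L = 35.546513 m ≈ 35.5465 m
Convert LSL to answer units (arcs ×180/π): t = 0.008692·180/π = 0.4980°, p = ρ·p = 4.53·6.215030 = 28.1541 m, q = 1.623191·180/π = 93.0020°, L = 35.5465 m.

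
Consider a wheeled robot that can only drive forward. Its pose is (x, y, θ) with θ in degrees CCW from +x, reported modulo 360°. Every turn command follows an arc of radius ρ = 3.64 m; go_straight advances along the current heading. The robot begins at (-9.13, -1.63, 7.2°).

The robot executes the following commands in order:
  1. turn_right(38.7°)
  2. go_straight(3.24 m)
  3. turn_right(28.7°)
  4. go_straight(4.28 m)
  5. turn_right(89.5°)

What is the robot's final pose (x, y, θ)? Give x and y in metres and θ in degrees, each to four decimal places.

(-1.9477, -13.7910, 210.3000°)

set_pose: (x, y, θ) = (-9.1300, -1.6300, 7.2000°), ρ = 3.64
turn_right(38.7°): centre at ρ to the right, rotate −38.7° → (-6.7719, -2.1377, -31.5000° ≡ 328.5000°)
go_straight(3.24): x += 3.24·cos θ, y += 3.24·sin θ → (-4.0093, -3.8306, 328.5000°)
turn_right(28.7°): centre at ρ to the right, rotate −28.7° → (-2.7526, -5.1252, 299.8000°)
go_straight(4.28): x += 4.28·cos θ, y += 4.28·sin θ → (-0.6255, -8.8392, 299.8000°)
turn_right(89.5°): centre at ρ to the right, rotate −89.5° → (-1.9477, -13.7910, 210.3000°)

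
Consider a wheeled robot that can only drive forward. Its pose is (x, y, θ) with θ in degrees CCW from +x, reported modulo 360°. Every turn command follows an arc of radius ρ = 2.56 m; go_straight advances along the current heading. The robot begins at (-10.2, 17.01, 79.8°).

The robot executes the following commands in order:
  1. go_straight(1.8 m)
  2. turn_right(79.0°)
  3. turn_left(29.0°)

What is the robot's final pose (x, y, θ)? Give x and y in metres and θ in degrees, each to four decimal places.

(-6.1609, 21.2262, 29.8000°)

set_pose: (x, y, θ) = (-10.2000, 17.0100, 79.8000°), ρ = 2.56
go_straight(1.8): x += 1.8·cos θ, y += 1.8·sin θ → (-9.8812, 18.7816, 79.8000°)
turn_right(79.0°): centre at ρ to the right, rotate −79.0° → (-7.3974, 20.8880, 0.8000°)
turn_left(29.0°): centre at ρ to the left, rotate +29.0° → (-6.1609, 21.2262, 29.8000°)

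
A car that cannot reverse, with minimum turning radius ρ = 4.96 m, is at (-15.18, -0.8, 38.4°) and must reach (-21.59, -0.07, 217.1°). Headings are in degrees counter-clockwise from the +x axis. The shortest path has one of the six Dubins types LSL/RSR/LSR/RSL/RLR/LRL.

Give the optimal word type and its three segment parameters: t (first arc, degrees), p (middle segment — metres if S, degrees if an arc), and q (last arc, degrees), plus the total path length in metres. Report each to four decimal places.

Let ψ = atan2(Δy, Δx) = atan2(0.73, -6.41) = 173.5029° be the start→goal bearing.
Normalize: d = |goal − start| / ρ = 6.451434/4.96 = 1.300692, α = (θ_start − ψ) mod 360° = 224.8971° = 3.925195 rad, β = (θ_goal − ψ) mod 360° = 43.5971° = 0.760913 rad.
Common terms: sin α = -0.705836, cos α = -0.708375, sin β = 0.689583, cos β = 0.724207, cos(α−β) = -0.999743, d² = 1.691801. Work in radians in the unit-radius frame; every candidate has L = ρ·(t + p + q).
LSL: p² = 2 + d² − 2cos(α−β) + 2d(sin α − sin β) = 2.061264; p = √p² = 1.435710; φ = atan2(cos β − cos α, d + sin α − sin β) = 1.636823 rad; t = (φ − α) mod 2π = 3.994813 rad, q = (β − φ) mod 2π = 5.407275 rad → L = 4.96·(3.994813 + 1.435710 + 5.407275) = 4.96·10.837799 = 53.755484 m
RSR: p² = 2 + d² − 2cos(α−β) + 2d(sin β − sin α) = 9.321307; p = √p² = 3.053082; φ = atan2(cos α − cos β, d − sin α + sin β) = -0.488413 rad; t = (α − φ) mod 2π = 4.413608 rad, q = (φ − β) mod 2π = 5.033859 rad → L = 4.96·(4.413608 + 3.053082 + 5.033859) = 4.96·12.500549 = 62.002722 m
LSR: p² = d² − 2 + 2cos(α−β) + 2d(sin α + sin β) = -2.349965 < 0 → infeasible
RSL: p² = d² − 2 + 2cos(α−β) − 2d(sin α + sin β) = -2.265405 < 0 → infeasible
RLR: c = (6 − d² + 2cos(α−β) + 2d(sin α − sin β))/8 = -0.165163; p = 2π − arccos c = 4.546465 rad; φ = atan2(cos α − cos β, d − sin α + sin β) = -0.488413 rad; t = (α − φ + p/2) mod 2π = 0.403655 rad, q = (α − β − t + p) mod 2π = 1.023907 rad → L = 4.96·(0.403655 + 4.546465 + 1.023907) = 4.96·5.974027 = 29.631175 m
LRL: c = (6 − d² + 2cos(α−β) − 2d(sin α − sin β))/8 = 0.742342; p = 2π − arccos c = 5.548948 rad; φ = atan2(cos β − cos α, d + sin α − sin β) = 1.636823 rad; t = (φ − α + p/2) mod 2π = 0.486102 rad, q = (β − α − t + p) mod 2π = 1.898564 rad → L = 4.96·(0.486102 + 5.548948 + 1.898564) = 4.96·7.933614 = 39.350725 m
Shortest: RLR with L = 29.631175 m ≈ 29.6312 m
Convert RLR to answer units (arcs ×180/π): t = 0.403655·180/π = 23.1277°, p = 4.546465·180/π = 260.4933°, q = 1.023907·180/π = 58.6655°, L = 29.6312 m.

RLR: t = 23.1277°, p = 260.4933°, q = 58.6655°, L = 29.6312 m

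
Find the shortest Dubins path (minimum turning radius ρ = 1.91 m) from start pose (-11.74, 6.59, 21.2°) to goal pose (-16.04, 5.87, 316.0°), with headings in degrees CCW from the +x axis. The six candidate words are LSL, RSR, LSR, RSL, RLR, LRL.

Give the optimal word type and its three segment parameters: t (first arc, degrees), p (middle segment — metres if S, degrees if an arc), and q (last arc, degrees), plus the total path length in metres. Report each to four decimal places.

Let ψ = atan2(Δy, Δx) = atan2(-0.72, -4.30) = -170.4945° be the start→goal bearing.
Normalize: d = |goal − start| / ρ = 4.359862/1.91 = 2.282650, α = (θ_start − ψ) mod 360° = 191.6945° = 3.345700 rad, β = (θ_goal − ψ) mod 360° = 126.4945° = 2.207745 rad.
Common terms: sin α = -0.202693, cos α = -0.979242, sin β = 0.803914, cos β = -0.594745, cos(α−β) = 0.419452, d² = 5.210493. Work in radians in the unit-radius frame; every candidate has L = ρ·(t + p + q).
LSL: p² = 2 + d² − 2cos(α−β) + 2d(sin α − sin β) = 1.776125; p = √p² = 1.332713; φ = atan2(cos β − cos α, d + sin α − sin β) = 0.292667 rad; t = (φ − α) mod 2π = 3.230153 rad, q = (β − φ) mod 2π = 1.915078 rad → L = 1.91·(3.230153 + 1.332713 + 1.915078) = 1.91·6.477944 = 12.372873 m
RSR: p² = 2 + d² − 2cos(α−β) + 2d(sin β − sin α) = 10.967053; p = √p² = 3.311654; φ = atan2(cos α − cos β, d − sin α + sin β) = -0.116367 rad; t = (α − φ) mod 2π = 3.462066 rad, q = (φ − β) mod 2π = 3.959074 rad → L = 1.91·(3.462066 + 3.311654 + 3.959074) = 1.91·10.732794 = 20.499637 m
LSR: p² = d² − 2 + 2cos(α−β) + 2d(sin α + sin β) = 6.794155; p = √p² = 2.606560; φ = atan2(−cos α − cos β, d + sin α + sin β) − atan2(−2, p) = 1.154083 rad; t = (φ − α) mod 2π = 4.091569 rad, q = (φ − β) mod 2π = 5.229524 rad → L = 1.91·(4.091569 + 2.606560 + 5.229524) = 1.91·11.927652 = 22.781816 m
RSL: p² = d² − 2 + 2cos(α−β) − 2d(sin α + sin β) = 1.304640; p = √p² = 1.142208; φ = atan2(cos α + cos β, d − sin α − sin β) − atan2(2, p) = -1.804301 rad; t = (α − φ) mod 2π = 5.150001 rad, q = (β − φ) mod 2π = 4.012046 rad → L = 1.91·(5.150001 + 1.142208 + 4.012046) = 1.91·10.304255 = 19.681127 m
RLR: c = (6 − d² + 2cos(α−β) + 2d(sin α − sin β))/8 = -0.370882; p = 2π − arccos c = 4.332431 rad; φ = atan2(cos α − cos β, d − sin α + sin β) = -0.116367 rad; t = (α − φ + p/2) mod 2π = 5.628282 rad, q = (α − β − t + p) mod 2π = 6.125289 rad → L = 1.91·(5.628282 + 4.332431 + 6.125289) = 1.91·16.086002 = 30.724263 m
LRL: c = (6 − d² + 2cos(α−β) − 2d(sin α − sin β))/8 = 0.777984; p = 2π − arccos c = 5.603840 rad; φ = atan2(cos β − cos α, d + sin α − sin β) = 0.292667 rad; t = (φ − α + p/2) mod 2π = 6.032073 rad, q = (β − α − t + p) mod 2π = 4.716998 rad → L = 1.91·(6.032073 + 5.603840 + 4.716998) = 1.91·16.352911 = 31.234060 m
Shortest: LSL with L = 12.372873 m ≈ 12.3729 m
Convert LSL to answer units (arcs ×180/π): t = 3.230153·180/π = 185.0741°, p = ρ·p = 1.91·1.332713 = 2.5455 m, q = 1.915078·180/π = 109.7259°, L = 12.3729 m.

LSL: t = 185.0741°, p = 2.5455 m, q = 109.7259°, L = 12.3729 m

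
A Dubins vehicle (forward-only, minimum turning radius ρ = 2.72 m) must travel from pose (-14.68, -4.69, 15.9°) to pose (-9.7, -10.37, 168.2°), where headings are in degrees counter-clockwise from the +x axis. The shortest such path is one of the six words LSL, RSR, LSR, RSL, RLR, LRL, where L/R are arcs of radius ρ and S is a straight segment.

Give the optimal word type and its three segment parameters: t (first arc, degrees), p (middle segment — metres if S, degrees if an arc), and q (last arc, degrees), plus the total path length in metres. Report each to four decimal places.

RSR: t = 20.6908°, p = 4.8079 m, q = 187.0092°, L = 14.6680 m

Let ψ = atan2(Δy, Δx) = atan2(-5.68, 4.98) = -48.7570° be the start→goal bearing.
Normalize: d = |goal − start| / ρ = 7.553992/2.72 = 2.777203, α = (θ_start − ψ) mod 360° = 64.6570° = 1.128477 rad, β = (θ_goal − ψ) mod 360° = 216.9570° = 3.786614 rad.
Common terms: sin α = 0.903762, cos α = 0.428036, sin β = -0.601215, cos β = -0.799087, cos(α−β) = -0.885394, d² = 7.712857. Work in radians in the unit-radius frame; every candidate has L = ρ·(t + p + q).
LSL: p² = 2 + d² − 2cos(α−β) + 2d(sin α − sin β) = 19.842897; p = √p² = 4.454537; φ = atan2(cos β − cos α, d + sin α − sin β) = -0.279086 rad; t = (φ − α) mod 2π = 4.875622 rad, q = (β − φ) mod 2π = 4.065700 rad → L = 2.72·(4.875622 + 4.454537 + 4.065700) = 2.72·13.395858 = 36.436735 m
RSR: p² = 2 + d² − 2cos(α−β) + 2d(sin β − sin α) = 3.124391; p = √p² = 1.767595; φ = atan2(cos α − cos β, d − sin α + sin β) = 0.767354 rad; t = (α − φ) mod 2π = 0.361123 rad, q = (φ − β) mod 2π = 3.263926 rad → L = 2.72·(0.361123 + 1.767595 + 3.263926) = 2.72·5.392644 = 14.667991 m
LSR: p² = d² − 2 + 2cos(α−β) + 2d(sin α + sin β) = 5.622534; p = √p² = 2.371188; φ = atan2(−cos α − cos β, d + sin α + sin β) − atan2(−2, p) = 0.820587 rad; t = (φ − α) mod 2π = 5.975295 rad, q = (φ − β) mod 2π = 3.317159 rad → L = 2.72·(5.975295 + 2.371188 + 3.317159) = 2.72·11.663642 = 31.725106 m
RSL: p² = d² − 2 + 2cos(α−β) − 2d(sin α + sin β) = 2.261606; p = √p² = 1.503864; φ = atan2(cos α + cos β, d − sin α − sin β) − atan2(2, p) = -1.074892 rad; t = (α − φ) mod 2π = 2.203369 rad, q = (β − φ) mod 2π = 4.861505 rad → L = 2.72·(2.203369 + 1.503864 + 4.861505) = 2.72·8.568738 = 23.306967 m
RLR: c = (6 − d² + 2cos(α−β) + 2d(sin α − sin β))/8 = 0.609451; p = 2π − arccos c = 5.367757 rad; φ = atan2(cos α − cos β, d − sin α + sin β) = 0.767354 rad; t = (α − φ + p/2) mod 2π = 3.045002 rad, q = (α − β − t + p) mod 2π = 5.947804 rad → L = 2.72·(3.045002 + 5.367757 + 5.947804) = 2.72·14.360563 = 39.060731 m
LRL: c = (6 − d² + 2cos(α−β) − 2d(sin α − sin β))/8 = -1.480362, |c| > 1 → infeasible
Shortest: RSR with L = 14.667991 m ≈ 14.6680 m
Convert RSR to answer units (arcs ×180/π): t = 0.361123·180/π = 20.6908°, p = ρ·p = 2.72·1.767595 = 4.8079 m, q = 3.263926·180/π = 187.0092°, L = 14.6680 m.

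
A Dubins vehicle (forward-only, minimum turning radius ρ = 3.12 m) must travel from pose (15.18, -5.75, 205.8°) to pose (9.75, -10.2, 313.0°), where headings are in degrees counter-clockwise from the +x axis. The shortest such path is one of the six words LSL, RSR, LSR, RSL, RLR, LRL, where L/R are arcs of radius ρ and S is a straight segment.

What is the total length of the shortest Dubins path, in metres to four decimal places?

19.1535 m

Let ψ = atan2(Δy, Δx) = atan2(-4.45, -5.43) = -140.6647° be the start→goal bearing.
Normalize: d = |goal − start| / ρ = 7.020499/3.12 = 2.250160, α = (θ_start − ψ) mod 360° = 346.4647° = 6.046949 rad, β = (θ_goal − ψ) mod 360° = 93.6647° = 1.634757 rad.
Common terms: sin α = -0.234045, cos α = 0.972226, sin β = 0.997955, cos β = -0.063917, cos(α−β) = -0.295708, d² = 5.063219. Work in radians in the unit-radius frame; every candidate has L = ρ·(t + p + q).
LSL: p² = 2 + d² − 2cos(α−β) + 2d(sin α − sin β) = 2.110240; p = √p² = 1.452666; φ = atan2(cos β − cos α, d + sin α − sin β) = -0.794152 rad; t = (φ − α) mod 2π = 5.725270 rad, q = (β − φ) mod 2π = 2.428908 rad → L = 3.12·(5.725270 + 1.452666 + 2.428908) = 3.12·9.606845 = 29.973355 m
RSR: p² = 2 + d² − 2cos(α−β) + 2d(sin β − sin α) = 13.199031; p = √p² = 3.633047; φ = atan2(cos α − cos β, d − sin α + sin β) = 0.289214 rad; t = (α − φ) mod 2π = 5.757735 rad, q = (φ − β) mod 2π = 4.937643 rad → L = 3.12·(5.757735 + 3.633047 + 4.937643) = 3.12·14.328425 = 44.704685 m
LSR: p² = d² − 2 + 2cos(α−β) + 2d(sin α + sin β) = 5.909643; p = √p² = 2.430976; φ = atan2(−cos α − cos β, d + sin α + sin β) − atan2(−2, p) = 0.395738 rad; t = (φ − α) mod 2π = 0.631975 rad, q = (φ − β) mod 2π = 5.044167 rad → L = 3.12·(0.631975 + 2.430976 + 5.044167) = 3.12·8.107117 = 25.294205 m
RSL: p² = d² − 2 + 2cos(α−β) − 2d(sin α + sin β) = -0.966037 < 0 → infeasible
RLR: c = (6 − d² + 2cos(α−β) + 2d(sin α − sin β))/8 = -0.649879; p = 2π − arccos c = 4.004964 rad; φ = atan2(cos α − cos β, d − sin α + sin β) = 0.289214 rad; t = (α − φ + p/2) mod 2π = 1.477031 rad, q = (α − β − t + p) mod 2π = 0.656940 rad → L = 3.12·(1.477031 + 4.004964 + 0.656940) = 3.12·6.138935 = 19.153477 m
LRL: c = (6 − d² + 2cos(α−β) − 2d(sin α − sin β))/8 = 0.736220; p = 2π − arccos c = 5.539857 rad; φ = atan2(cos β − cos α, d + sin α − sin β) = -0.794152 rad; t = (φ − α + p/2) mod 2π = 2.212013 rad, q = (β − α − t + p) mod 2π = 5.198837 rad → L = 3.12·(2.212013 + 5.539857 + 5.198837) = 3.12·12.950706 = 40.406204 m
Shortest: RLR with L = 19.153477 m ≈ 19.1535 m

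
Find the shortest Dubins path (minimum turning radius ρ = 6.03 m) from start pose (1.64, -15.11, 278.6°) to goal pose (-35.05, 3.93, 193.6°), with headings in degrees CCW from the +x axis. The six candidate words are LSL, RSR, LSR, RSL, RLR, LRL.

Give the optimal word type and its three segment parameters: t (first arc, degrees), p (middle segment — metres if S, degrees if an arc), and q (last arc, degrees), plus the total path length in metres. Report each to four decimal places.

Let ψ = atan2(Δy, Δx) = atan2(19.04, -36.69) = 152.5733° be the start→goal bearing.
Normalize: d = |goal − start| / ρ = 41.336155/6.03 = 6.855084, α = (θ_start − ψ) mod 360° = 126.0267° = 2.199581 rad, β = (θ_goal − ψ) mod 360° = 41.0267° = 0.716051 rad.
Common terms: sin α = 0.808743, cos α = -0.588162, sin β = 0.656411, cos β = 0.754404, cos(α−β) = 0.087156, d² = 46.992173. Work in radians in the unit-radius frame; every candidate has L = ρ·(t + p + q).
LSL: p² = 2 + d² − 2cos(α−β) + 2d(sin α − sin β) = 50.906358; p = √p² = 7.134869; φ = atan2(cos β − cos α, d + sin α − sin β) = 0.189298 rad; t = (φ − α) mod 2π = 4.272902 rad, q = (β − φ) mod 2π = 0.526753 rad → L = 6.03·(4.272902 + 7.134869 + 0.526753) = 6.03·11.934525 = 71.965183 m
RSR: p² = 2 + d² − 2cos(α−β) + 2d(sin β − sin α) = 46.729365; p = √p² = 6.835888; φ = atan2(cos α − cos β, d − sin α + sin β) = -0.197685 rad; t = (α − φ) mod 2π = 2.397266 rad, q = (φ − β) mod 2π = 5.369449 rad → L = 6.03·(2.397266 + 6.835888 + 5.369449) = 6.03·14.602603 = 88.053697 m
LSR: p² = d² − 2 + 2cos(α−β) + 2d(sin α + sin β) = 65.253987; p = √p² = 8.077994; φ = atan2(−cos α − cos β, d + sin α + sin β) − atan2(−2, p) = 0.222728 rad; t = (φ − α) mod 2π = 4.306332 rad, q = (φ − β) mod 2π = 5.789862 rad → L = 6.03·(4.306332 + 8.077994 + 5.789862) = 6.03·18.174188 = 109.590353 m
RSL: p² = d² − 2 + 2cos(α−β) − 2d(sin α + sin β) = 25.078982; p = √p² = 5.007892; φ = atan2(cos α + cos β, d − sin α − sin β) − atan2(2, p) = -0.349130 rad; t = (α − φ) mod 2π = 2.548711 rad, q = (β − φ) mod 2π = 1.065181 rad → L = 6.03·(2.548711 + 5.007892 + 1.065181) = 6.03·8.621784 = 51.989356 m
RLR: c = (6 − d² + 2cos(α−β) + 2d(sin α − sin β))/8 = -4.841171, |c| > 1 → infeasible
LRL: c = (6 − d² + 2cos(α−β) − 2d(sin α − sin β))/8 = -5.363295, |c| > 1 → infeasible
Shortest: RSL with L = 51.989356 m ≈ 51.9894 m
Convert RSL to answer units (arcs ×180/π): t = 2.548711·180/π = 146.0304°, p = ρ·p = 6.03·5.007892 = 30.1976 m, q = 1.065181·180/π = 61.0304°, L = 51.9894 m.

RSL: t = 146.0304°, p = 30.1976 m, q = 61.0304°, L = 51.9894 m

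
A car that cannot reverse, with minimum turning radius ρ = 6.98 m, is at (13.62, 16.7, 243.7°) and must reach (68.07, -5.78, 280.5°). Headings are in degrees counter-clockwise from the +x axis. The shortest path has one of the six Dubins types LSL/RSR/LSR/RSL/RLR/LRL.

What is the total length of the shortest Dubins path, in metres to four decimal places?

Let ψ = atan2(Δy, Δx) = atan2(-22.48, 54.45) = -22.4336° be the start→goal bearing.
Normalize: d = |goal − start| / ρ = 58.908004/6.98 = 8.439542, α = (θ_start − ψ) mod 360° = 266.1336° = 4.644907 rad, β = (θ_goal − ψ) mod 360° = 302.9336° = 5.287188 rad.
Common terms: sin α = -0.997724, cos α = -0.067431, sin β = -0.839301, cos β = 0.543666, cos(α−β) = 0.800731, d² = 71.225870. Work in radians in the unit-radius frame; every candidate has L = ρ·(t + p + q).
LSL: p² = 2 + d² − 2cos(α−β) + 2d(sin α − sin β) = 68.950382; p = √p² = 8.303637; φ = atan2(cos β − cos α, d + sin α − sin β) = 0.073660 rad; t = (φ − α) mod 2π = 1.711939 rad, q = (β − φ) mod 2π = 5.213528 rad → L = 6.98·(1.711939 + 8.303637 + 5.213528) = 6.98·15.229103 = 106.299140 m
RSR: p² = 2 + d² − 2cos(α−β) + 2d(sin β − sin α) = 74.298434; p = √p² = 8.619654; φ = atan2(cos α − cos β, d − sin α + sin β) = -0.070955 rad; t = (α − φ) mod 2π = 4.715862 rad, q = (φ − β) mod 2π = 0.925042 rad → L = 6.98·(4.715862 + 8.619654 + 0.925042) = 6.98·14.260558 = 99.538695 m
LSR: p² = d² − 2 + 2cos(α−β) + 2d(sin α + sin β) = 39.820026; p = √p² = 6.310311; φ = atan2(−cos α − cos β, d + sin α + sin β) − atan2(−2, p) = 0.234921 rad; t = (φ − α) mod 2π = 1.873200 rad, q = (φ − β) mod 2π = 1.230919 rad → L = 6.98·(1.873200 + 6.310311 + 1.230919) = 6.98·9.414429 = 65.712718 m
RSL: p² = d² − 2 + 2cos(α−β) − 2d(sin α + sin β) = 101.834640; p = √p² = 10.091315; φ = atan2(cos α + cos β, d − sin α − sin β) − atan2(2, p) = -0.149346 rad; t = (α − φ) mod 2π = 4.794253 rad, q = (β − φ) mod 2π = 5.436534 rad → L = 6.98·(4.794253 + 10.091315 + 5.436534) = 6.98·20.322102 = 141.848274 m
RLR: c = (6 − d² + 2cos(α−β) + 2d(sin α − sin β))/8 = -8.287304, |c| > 1 → infeasible
LRL: c = (6 − d² + 2cos(α−β) − 2d(sin α − sin β))/8 = -7.618798, |c| > 1 → infeasible
Shortest: LSR with L = 65.712718 m ≈ 65.7127 m

65.7127 m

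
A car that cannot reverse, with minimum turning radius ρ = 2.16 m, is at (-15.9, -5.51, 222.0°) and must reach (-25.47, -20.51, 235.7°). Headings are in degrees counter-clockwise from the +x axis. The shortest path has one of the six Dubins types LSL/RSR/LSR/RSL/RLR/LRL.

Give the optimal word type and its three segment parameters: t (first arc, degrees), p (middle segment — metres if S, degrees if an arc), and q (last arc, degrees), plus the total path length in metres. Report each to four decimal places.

Let ψ = atan2(Δy, Δx) = atan2(-15.00, -9.57) = -122.5379° be the start→goal bearing.
Normalize: d = |goal − start| / ρ = 17.792833/2.16 = 8.237423, α = (θ_start − ψ) mod 360° = 344.5379° = 6.013320 rad, β = (θ_goal − ψ) mod 360° = 358.2379° = 6.252430 rad.
Common terms: sin α = -0.266601, cos α = 0.963807, sin β = -0.030750, cos β = 0.999527, cos(α−β) = 0.971549, d² = 67.855131. Work in radians in the unit-radius frame; every candidate has L = ρ·(t + p + q).
LSL: p² = 2 + d² − 2cos(α−β) + 2d(sin α − sin β) = 64.026420; p = √p² = 8.001651; φ = atan2(cos β − cos α, d + sin α − sin β) = 0.004464 rad; t = (φ − α) mod 2π = 0.274329 rad, q = (β − φ) mod 2π = 6.247966 rad → L = 2.16·(0.274329 + 8.001651 + 6.247966) = 2.16·14.523946 = 31.371724 m
RSR: p² = 2 + d² − 2cos(α−β) + 2d(sin β − sin α) = 71.797646; p = √p² = 8.473349; φ = atan2(cos α − cos β, d − sin α + sin β) = -0.004216 rad; t = (α − φ) mod 2π = 6.017536 rad, q = (φ − β) mod 2π = 0.026539 rad → L = 2.16·(6.017536 + 8.473349 + 0.026539) = 2.16·14.517424 = 31.357637 m
LSR: p² = d² − 2 + 2cos(α−β) + 2d(sin α + sin β) = 62.899412; p = √p² = 7.930915; φ = atan2(−cos α − cos β, d + sin α + sin β) − atan2(−2, p) = 0.004620 rad; t = (φ − α) mod 2π = 0.274485 rad, q = (φ − β) mod 2π = 0.035375 rad → L = 2.16·(0.274485 + 7.930915 + 0.035375) = 2.16·8.240776 = 17.800076 m
RSL: p² = d² − 2 + 2cos(α−β) − 2d(sin α + sin β) = 72.697047; p = √p² = 8.526256; φ = atan2(cos α + cos β, d − sin α − sin β) − atan2(2, p) = -0.004298 rad; t = (α − φ) mod 2π = 6.017619 rad, q = (β − φ) mod 2π = 6.256729 rad → L = 2.16·(6.017619 + 8.526256 + 6.256729) = 2.16·20.800603 = 44.929304 m
RLR: c = (6 − d² + 2cos(α−β) + 2d(sin α − sin β))/8 = -7.974706, |c| > 1 → infeasible
LRL: c = (6 − d² + 2cos(α−β) − 2d(sin α − sin β))/8 = -7.003302, |c| > 1 → infeasible
Shortest: LSR with L = 17.800076 m ≈ 17.8001 m
Convert LSR to answer units (arcs ×180/π): t = 0.274485·180/π = 15.7269°, p = ρ·p = 2.16·7.930915 = 17.1308 m, q = 0.035375·180/π = 2.0269°, L = 17.8001 m.

LSR: t = 15.7269°, p = 17.1308 m, q = 2.0269°, L = 17.8001 m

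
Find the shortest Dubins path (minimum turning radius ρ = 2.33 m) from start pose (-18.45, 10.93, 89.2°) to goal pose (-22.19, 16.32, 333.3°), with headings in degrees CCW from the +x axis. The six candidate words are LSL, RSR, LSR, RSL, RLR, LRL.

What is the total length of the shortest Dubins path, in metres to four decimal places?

Let ψ = atan2(Δy, Δx) = atan2(5.39, -3.74) = 124.7559° be the start→goal bearing.
Normalize: d = |goal − start| / ρ = 6.560465/2.33 = 2.815650, α = (θ_start − ψ) mod 360° = 324.4441° = 5.662618 rad, β = (θ_goal − ψ) mod 360° = 208.5441° = 3.639781 rad.
Common terms: sin α = -0.581497, cos α = 0.813548, sin β = -0.477835, cos β = -0.878450, cos(α−β) = -0.436802, d² = 7.927886. Work in radians in the unit-radius frame; every candidate has L = ρ·(t + p + q).
LSL: p² = 2 + d² − 2cos(α−β) + 2d(sin α − sin β) = 10.217736; p = √p² = 3.196519; φ = atan2(cos β − cos α, d + sin α − sin β) = -0.557805 rad; t = (φ − α) mod 2π = 0.062763 rad, q = (β − φ) mod 2π = 4.197586 rad → L = 2.33·(0.062763 + 3.196519 + 4.197586) = 2.33·7.456868 = 17.374503 m
RSR: p² = 2 + d² − 2cos(α−β) + 2d(sin β − sin α) = 11.385243; p = √p² = 3.374203; φ = atan2(cos α − cos β, d − sin α + sin β) = 0.525275 rad; t = (α − φ) mod 2π = 5.137342 rad, q = (φ − β) mod 2π = 3.168680 rad → L = 2.33·(5.137342 + 3.374203 + 3.168680) = 2.33·11.680224 = 27.214923 m
LSR: p² = d² − 2 + 2cos(α−β) + 2d(sin α + sin β) = -0.911134 < 0 → infeasible
RSL: p² = d² − 2 + 2cos(α−β) − 2d(sin α + sin β) = 11.019699; p = √p² = 3.319593; φ = atan2(cos α + cos β, d − sin α − sin β) − atan2(2, p) = -0.558991 rad; t = (α − φ) mod 2π = 6.221608 rad, q = (β − φ) mod 2π = 4.198772 rad → L = 2.33·(6.221608 + 3.319593 + 4.198772) = 2.33·13.739973 = 32.014138 m
RLR: c = (6 − d² + 2cos(α−β) + 2d(sin α − sin β))/8 = -0.423155; p = 2π − arccos c = 4.275464 rad; φ = atan2(cos α − cos β, d − sin α + sin β) = 0.525275 rad; t = (α − φ + p/2) mod 2π = 0.991889 rad, q = (α − β − t + p) mod 2π = 5.306412 rad → L = 2.33·(0.991889 + 4.275464 + 5.306412) = 2.33·10.573764 = 24.636871 m
LRL: c = (6 − d² + 2cos(α−β) − 2d(sin α − sin β))/8 = -0.277217; p = 2π − arccos c = 4.431493 rad; φ = atan2(cos β − cos α, d + sin α − sin β) = -0.557805 rad; t = (φ − α + p/2) mod 2π = 2.278509 rad, q = (β − α − t + p) mod 2π = 0.130147 rad → L = 2.33·(2.278509 + 4.431493 + 0.130147) = 2.33·6.840149 = 15.937546 m
Shortest: LRL with L = 15.937546 m ≈ 15.9375 m

15.9375 m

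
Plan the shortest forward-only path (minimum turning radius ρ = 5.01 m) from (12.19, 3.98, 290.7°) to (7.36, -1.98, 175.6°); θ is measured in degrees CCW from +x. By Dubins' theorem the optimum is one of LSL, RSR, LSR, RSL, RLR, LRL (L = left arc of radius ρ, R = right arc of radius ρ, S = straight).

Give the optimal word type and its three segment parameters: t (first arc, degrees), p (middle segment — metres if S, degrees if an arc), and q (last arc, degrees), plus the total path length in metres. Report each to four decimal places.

Let ψ = atan2(Δy, Δx) = atan2(-5.96, -4.83) = -129.0214° be the start→goal bearing.
Normalize: d = |goal − start| / ρ = 7.671408/5.01 = 1.531219, α = (θ_start − ψ) mod 360° = 59.7214° = 1.042335 rad, β = (θ_goal − ψ) mod 360° = 304.6214° = 5.316646 rad.
Common terms: sin α = 0.863584, cos α = 0.504205, sin β = -0.822924, cos β = 0.568151, cos(α−β) = -0.424199, d² = 2.344632. Work in radians in the unit-radius frame; every candidate has L = ρ·(t + p + q).
LSL: p² = 2 + d² − 2cos(α−β) + 2d(sin α − sin β) = 10.357858; p = √p² = 3.218363; φ = atan2(cos β − cos α, d + sin α − sin β) = 0.019870 rad; t = (φ − α) mod 2π = 5.260721 rad, q = (β − φ) mod 2π = 5.296776 rad → L = 5.01·(5.260721 + 3.218363 + 5.296776) = 5.01·13.775859 = 69.017055 m
RSR: p² = 2 + d² − 2cos(α−β) + 2d(sin β − sin α) = 0.028204; p = √p² = 0.167940; φ = atan2(cos α − cos β, d − sin α + sin β) = -2.750966 rad; t = (α − φ) mod 2π = 3.793301 rad, q = (φ − β) mod 2π = 4.498758 rad → L = 5.01·(3.793301 + 0.167940 + 4.498758) = 5.01·8.459999 = 42.384595 m
LSR: p² = d² − 2 + 2cos(α−β) + 2d(sin α + sin β) = -0.379249 < 0 → infeasible
RSL: p² = d² − 2 + 2cos(α−β) − 2d(sin α + sin β) = -0.628285 < 0 → infeasible
RLR: c = (6 − d² + 2cos(α−β) + 2d(sin α − sin β))/8 = 0.996475; p = 2π − arccos c = 6.199191 rad; φ = atan2(cos α − cos β, d − sin α + sin β) = -2.750966 rad; t = (α − φ + p/2) mod 2π = 0.609711 rad, q = (α − β − t + p) mod 2π = 1.315168 rad → L = 5.01·(0.609711 + 6.199191 + 1.315168) = 5.01·8.124070 = 40.701591 m
LRL: c = (6 − d² + 2cos(α−β) − 2d(sin α − sin β))/8 = -0.294732; p = 2π − arccos c = 4.413214 rad; φ = atan2(cos β − cos α, d + sin α − sin β) = 0.019870 rad; t = (φ − α + p/2) mod 2π = 1.184142 rad, q = (β − α − t + p) mod 2π = 1.220198 rad → L = 5.01·(1.184142 + 4.413214 + 1.220198) = 5.01·6.817553 = 34.155942 m
Shortest: LRL with L = 34.155942 m ≈ 34.1559 m
Convert LRL to answer units (arcs ×180/π): t = 1.184142·180/π = 67.8463°, p = 4.413214·180/π = 252.8585°, q = 1.220198·180/π = 69.9122°, L = 34.1559 m.

LRL: t = 67.8463°, p = 252.8585°, q = 69.9122°, L = 34.1559 m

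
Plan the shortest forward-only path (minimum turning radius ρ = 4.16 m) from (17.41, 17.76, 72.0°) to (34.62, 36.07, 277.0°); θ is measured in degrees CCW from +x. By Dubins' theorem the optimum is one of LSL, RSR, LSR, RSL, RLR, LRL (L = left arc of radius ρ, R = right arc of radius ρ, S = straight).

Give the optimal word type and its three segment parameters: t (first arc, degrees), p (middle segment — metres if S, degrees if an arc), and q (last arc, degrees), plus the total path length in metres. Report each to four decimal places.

RSR: t = 7.5485°, p = 21.1573 m, q = 147.4515°, L = 32.4112 m

Let ψ = atan2(Δy, Δx) = atan2(18.31, 17.21) = 46.7738° be the start→goal bearing.
Normalize: d = |goal − start| / ρ = 25.128474/4.16 = 6.040499, α = (θ_start − ψ) mod 360° = 25.2262° = 0.440280 rad, β = (θ_goal − ψ) mod 360° = 230.2262° = 4.018205 rad.
Common terms: sin α = 0.426193, cos α = 0.904632, sin β = -0.768576, cos β = -0.639758, cos(α−β) = -0.906308, d² = 36.487623. Work in radians in the unit-radius frame; every candidate has L = ρ·(t + p + q).
LSL: p² = 2 + d² − 2cos(α−β) + 2d(sin α − sin β) = 54.734242; p = √p² = 7.398259; φ = atan2(cos β − cos α, d + sin α − sin β) = -0.210297 rad; t = (φ − α) mod 2π = 5.632608 rad, q = (β − φ) mod 2π = 4.228502 rad → L = 4.16·(5.632608 + 7.398259 + 4.228502) = 4.16·17.259370 = 71.798978 m
RSR: p² = 2 + d² − 2cos(α−β) + 2d(sin β − sin α) = 25.866234; p = √p² = 5.085886; φ = atan2(cos α − cos β, d − sin α + sin β) = 0.308534 rad; t = (α − φ) mod 2π = 0.131746 rad, q = (φ − β) mod 2π = 2.573514 rad → L = 4.16·(0.131746 + 5.085886 + 2.573514) = 4.16·7.791146 = 32.411168 m
LSR: p² = d² − 2 + 2cos(α−β) + 2d(sin α + sin β) = 28.538677; p = √p² = 5.342160; φ = atan2(−cos α − cos β, d + sin α + sin β) − atan2(−2, p) = 0.311776 rad; t = (φ − α) mod 2π = 6.154681 rad, q = (φ − β) mod 2π = 2.576756 rad → L = 4.16·(6.154681 + 5.342160 + 2.576756) = 4.16·14.073598 = 58.546167 m
RSL: p² = d² − 2 + 2cos(α−β) − 2d(sin α + sin β) = 36.811336; p = √p² = 6.067235; φ = atan2(cos α + cos β, d − sin α − sin β) − atan2(2, p) = -0.276949 rad; t = (α − φ) mod 2π = 0.717229 rad, q = (β − φ) mod 2π = 4.295154 rad → L = 4.16·(0.717229 + 6.067235 + 4.295154) = 4.16·11.079618 = 46.091209 m
RLR: c = (6 − d² + 2cos(α−β) + 2d(sin α − sin β))/8 = -2.233279, |c| > 1 → infeasible
LRL: c = (6 − d² + 2cos(α−β) − 2d(sin α − sin β))/8 = -5.841780, |c| > 1 → infeasible
Shortest: RSR with L = 32.411168 m ≈ 32.4112 m
Convert RSR to answer units (arcs ×180/π): t = 0.131746·180/π = 7.5485°, p = ρ·p = 4.16·5.085886 = 21.1573 m, q = 2.573514·180/π = 147.4515°, L = 32.4112 m.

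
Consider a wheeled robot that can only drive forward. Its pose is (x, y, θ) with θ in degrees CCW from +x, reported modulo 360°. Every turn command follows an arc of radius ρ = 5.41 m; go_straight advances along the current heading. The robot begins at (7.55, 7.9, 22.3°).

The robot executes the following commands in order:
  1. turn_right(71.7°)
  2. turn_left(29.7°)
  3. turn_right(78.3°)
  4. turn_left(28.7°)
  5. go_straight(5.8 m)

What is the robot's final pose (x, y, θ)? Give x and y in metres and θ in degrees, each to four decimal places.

(21.8749, -9.0944, 290.7000°)

set_pose: (x, y, θ) = (7.5500, 7.9000, 22.3000°), ρ = 5.41
turn_right(71.7°): centre at ρ to the right, rotate −71.7° → (13.7105, 6.4153, -49.4000° ≡ 310.6000°)
turn_left(29.7°): centre at ρ to the left, rotate +29.7° → (15.9945, 4.8426, 340.3000°)
turn_right(78.3°): centre at ρ to the right, rotate −78.3° → (19.5282, -1.0036, 262.0000°)
turn_left(28.7°): centre at ρ to the left, rotate +28.7° → (19.8248, -3.6689, 290.7000°)
go_straight(5.8): x += 5.8·cos θ, y += 5.8·sin θ → (21.8749, -9.0944, 290.7000°)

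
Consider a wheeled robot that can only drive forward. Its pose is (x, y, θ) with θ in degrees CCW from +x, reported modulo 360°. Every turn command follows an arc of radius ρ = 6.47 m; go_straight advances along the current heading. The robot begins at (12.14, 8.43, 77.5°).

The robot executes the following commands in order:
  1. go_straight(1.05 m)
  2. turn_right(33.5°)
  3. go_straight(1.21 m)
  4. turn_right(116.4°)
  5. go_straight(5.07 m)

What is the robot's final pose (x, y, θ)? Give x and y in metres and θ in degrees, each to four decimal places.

(27.2545, 6.0189, 287.6000°)

set_pose: (x, y, θ) = (12.1400, 8.4300, 77.5000°), ρ = 6.47
go_straight(1.05): x += 1.05·cos θ, y += 1.05·sin θ → (12.3673, 9.4551, 77.5000°)
turn_right(33.5°): centre at ρ to the right, rotate −33.5° → (14.1895, 12.7089, 44.0000°)
go_straight(1.21): x += 1.21·cos θ, y += 1.21·sin θ → (15.0599, 13.5494, 44.0000°)
turn_right(116.4°): centre at ρ to the right, rotate −116.4° → (25.7214, 10.8516, -72.4000° ≡ 287.6000°)
go_straight(5.07): x += 5.07·cos θ, y += 5.07·sin θ → (27.2545, 6.0189, 287.6000°)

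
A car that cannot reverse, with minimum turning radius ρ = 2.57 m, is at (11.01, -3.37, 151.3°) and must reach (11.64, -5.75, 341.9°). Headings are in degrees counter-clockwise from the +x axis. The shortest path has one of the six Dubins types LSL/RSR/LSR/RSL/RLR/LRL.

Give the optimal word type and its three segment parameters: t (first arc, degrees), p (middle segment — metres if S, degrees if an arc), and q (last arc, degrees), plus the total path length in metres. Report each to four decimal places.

Let ψ = atan2(Δy, Δx) = atan2(-2.38, 0.63) = -75.1735° be the start→goal bearing.
Normalize: d = |goal − start| / ρ = 2.461971/2.57 = 0.957965, α = (θ_start − ψ) mod 360° = 226.4735° = 3.952709 rad, β = (θ_goal − ψ) mod 360° = 57.0735° = 0.996121 rad.
Common terms: sin α = -0.725056, cos α = -0.688690, sin β = 0.839369, cos β = 0.543562, cos(α−β) = -0.982935, d² = 0.917697. Work in radians in the unit-radius frame; every candidate has L = ρ·(t + p + q).
LSL: p² = 2 + d² − 2cos(α−β) + 2d(sin α − sin β) = 1.886239; p = √p² = 1.373404; φ = atan2(cos β − cos α, d + sin α − sin β) = 2.028149 rad; t = (φ − α) mod 2π = 4.358625 rad, q = (β − φ) mod 2π = 5.251158 rad → L = 2.57·(4.358625 + 1.373404 + 5.251158) = 2.57·10.983187 = 28.226790 m
RSR: p² = 2 + d² − 2cos(α−β) + 2d(sin β − sin α) = 7.880898; p = √p² = 2.807294; φ = atan2(cos α − cos β, d − sin α + sin β) = -0.454426 rad; t = (α − φ) mod 2π = 4.407135 rad, q = (φ − β) mod 2π = 4.832638 rad → L = 2.57·(4.407135 + 2.807294 + 4.832638) = 2.57·12.047067 = 30.960961 m
LSR: p² = d² − 2 + 2cos(α−β) + 2d(sin α + sin β) = -2.829158 < 0 → infeasible
RSL: p² = d² − 2 + 2cos(α−β) − 2d(sin α + sin β) = -3.267188 < 0 → infeasible
RLR: c = (6 − d² + 2cos(α−β) + 2d(sin α − sin β))/8 = 0.014888; p = 2π − arccos c = 4.727277 rad; φ = atan2(cos α − cos β, d − sin α + sin β) = -0.454426 rad; t = (α − φ + p/2) mod 2π = 0.487588 rad, q = (α − β − t + p) mod 2π = 0.913092 rad → L = 2.57·(0.487588 + 4.727277 + 0.913092) = 2.57·6.127957 = 15.748850 m
LRL: c = (6 − d² + 2cos(α−β) − 2d(sin α − sin β))/8 = 0.764220; p = 2π − arccos c = 5.582220 rad; φ = atan2(cos β − cos α, d + sin α − sin β) = 2.028149 rad; t = (φ − α + p/2) mod 2π = 0.866550 rad, q = (β − α − t + p) mod 2π = 1.759082 rad → L = 2.57·(0.866550 + 5.582220 + 1.759082) = 2.57·8.207853 = 21.094182 m
Shortest: RLR with L = 15.748850 m ≈ 15.7488 m
Convert RLR to answer units (arcs ×180/π): t = 0.487588·180/π = 27.9367°, p = 4.727277·180/π = 270.8530°, q = 0.913092·180/π = 52.3163°, L = 15.7488 m.

RLR: t = 27.9367°, p = 270.8530°, q = 52.3163°, L = 15.7488 m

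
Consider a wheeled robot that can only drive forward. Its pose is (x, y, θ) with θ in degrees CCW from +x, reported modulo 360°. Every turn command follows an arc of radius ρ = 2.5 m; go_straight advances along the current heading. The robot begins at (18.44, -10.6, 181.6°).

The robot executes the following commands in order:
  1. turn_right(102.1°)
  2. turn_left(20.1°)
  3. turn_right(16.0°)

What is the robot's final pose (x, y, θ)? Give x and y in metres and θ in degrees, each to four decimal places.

set_pose: (x, y, θ) = (18.4400, -10.6000, 181.6000°), ρ = 2.5
turn_right(102.1°): centre at ρ to the right, rotate −102.1° → (15.9121, -7.6454, 79.5000°)
turn_left(20.1°): centre at ρ to the left, rotate +20.1° → (15.9189, -6.7729, 99.6000°)
turn_right(16.0°): centre at ρ to the right, rotate −16.0° → (15.8995, -6.0773, 83.6000°)

(15.8995, -6.0773, 83.6000°)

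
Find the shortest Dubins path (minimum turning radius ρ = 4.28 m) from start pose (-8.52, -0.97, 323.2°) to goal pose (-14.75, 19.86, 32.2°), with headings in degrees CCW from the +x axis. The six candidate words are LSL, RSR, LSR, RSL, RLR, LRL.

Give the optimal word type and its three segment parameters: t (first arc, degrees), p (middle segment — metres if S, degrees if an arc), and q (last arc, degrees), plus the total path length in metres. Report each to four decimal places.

Let ψ = atan2(Δy, Δx) = atan2(20.83, -6.23) = 106.6513° be the start→goal bearing.
Normalize: d = |goal − start| / ρ = 21.741706/4.28 = 5.079838, α = (θ_start − ψ) mod 360° = 216.5487° = 3.779488 rad, β = (θ_goal − ψ) mod 360° = 285.5487° = 4.983765 rad.
Common terms: sin α = -0.595506, cos α = -0.803351, sin β = -0.963403, cos β = 0.268058, cos(α−β) = 0.358368, d² = 25.804754. Work in radians in the unit-radius frame; every candidate has L = ρ·(t + p + q).
LSL: p² = 2 + d² − 2cos(α−β) + 2d(sin α − sin β) = 30.825731; p = √p² = 5.552092; φ = atan2(cos β − cos α, d + sin α − sin β) = 0.194192 rad; t = (φ − α) mod 2π = 2.697889 rad, q = (β − φ) mod 2π = 4.789573 rad → L = 4.28·(2.697889 + 5.552092 + 4.789573) = 4.28·13.039555 = 55.809295 m
RSR: p² = 2 + d² − 2cos(α−β) + 2d(sin β − sin α) = 23.350305; p = √p² = 4.832215; φ = atan2(cos α − cos β, d − sin α + sin β) = -0.223580 rad; t = (α − φ) mod 2π = 4.003068 rad, q = (φ − β) mod 2π = 1.075840 rad → L = 4.28·(4.003068 + 4.832215 + 1.075840) = 4.28·9.911123 = 42.419608 m
LSR: p² = d² − 2 + 2cos(α−β) + 2d(sin α + sin β) = 8.683480; p = √p² = 2.946775; φ = atan2(−cos α − cos β, d + sin α + sin β) − atan2(−2, p) = 0.747169 rad; t = (φ − α) mod 2π = 3.250866 rad, q = (φ − β) mod 2π = 2.046589 rad → L = 4.28·(3.250866 + 2.946775 + 2.046589) = 4.28·8.244230 = 35.285306 m
RSL: p² = d² − 2 + 2cos(α−β) − 2d(sin α + sin β) = 40.359499; p = √p² = 6.352913; φ = atan2(cos α + cos β, d − sin α − sin β) − atan2(2, p) = -0.385451 rad; t = (α − φ) mod 2π = 4.164939 rad, q = (β − φ) mod 2π = 5.369216 rad → L = 4.28·(4.164939 + 6.352913 + 5.369216) = 4.28·15.887068 = 67.996653 m
RLR: c = (6 − d² + 2cos(α−β) + 2d(sin α − sin β))/8 = -1.918788, |c| > 1 → infeasible
LRL: c = (6 − d² + 2cos(α−β) − 2d(sin α − sin β))/8 = -2.853216, |c| > 1 → infeasible
Shortest: LSR with L = 35.285306 m ≈ 35.2853 m
Convert LSR to answer units (arcs ×180/π): t = 3.250866·180/π = 186.2609°, p = ρ·p = 4.28·2.946775 = 12.6122 m, q = 2.046589·180/π = 117.2609°, L = 35.2853 m.

LSR: t = 186.2609°, p = 12.6122 m, q = 117.2609°, L = 35.2853 m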